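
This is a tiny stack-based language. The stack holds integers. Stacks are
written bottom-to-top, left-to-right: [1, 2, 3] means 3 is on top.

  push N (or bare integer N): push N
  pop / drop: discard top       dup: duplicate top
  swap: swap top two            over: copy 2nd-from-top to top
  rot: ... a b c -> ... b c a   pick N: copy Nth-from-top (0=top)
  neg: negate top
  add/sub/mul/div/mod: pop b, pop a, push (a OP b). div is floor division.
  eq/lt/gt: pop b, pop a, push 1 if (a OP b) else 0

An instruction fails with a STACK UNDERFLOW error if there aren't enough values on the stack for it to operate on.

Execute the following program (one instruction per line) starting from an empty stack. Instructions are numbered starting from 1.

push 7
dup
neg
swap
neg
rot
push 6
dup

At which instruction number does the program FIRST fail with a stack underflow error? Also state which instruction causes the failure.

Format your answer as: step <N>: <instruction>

Step 1 ('push 7'): stack = [7], depth = 1
Step 2 ('dup'): stack = [7, 7], depth = 2
Step 3 ('neg'): stack = [7, -7], depth = 2
Step 4 ('swap'): stack = [-7, 7], depth = 2
Step 5 ('neg'): stack = [-7, -7], depth = 2
Step 6 ('rot'): needs 3 value(s) but depth is 2 — STACK UNDERFLOW

Answer: step 6: rot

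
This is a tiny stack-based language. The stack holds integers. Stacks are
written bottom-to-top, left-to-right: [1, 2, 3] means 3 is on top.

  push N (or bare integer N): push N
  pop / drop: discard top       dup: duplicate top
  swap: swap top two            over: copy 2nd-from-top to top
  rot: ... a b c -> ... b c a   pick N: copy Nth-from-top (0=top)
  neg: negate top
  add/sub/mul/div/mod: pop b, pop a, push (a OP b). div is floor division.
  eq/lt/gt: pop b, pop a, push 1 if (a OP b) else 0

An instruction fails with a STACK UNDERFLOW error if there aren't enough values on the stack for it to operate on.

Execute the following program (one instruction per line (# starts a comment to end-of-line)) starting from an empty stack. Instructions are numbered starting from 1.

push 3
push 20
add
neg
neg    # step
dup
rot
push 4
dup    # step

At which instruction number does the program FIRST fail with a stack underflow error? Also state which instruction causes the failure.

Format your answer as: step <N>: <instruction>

Step 1 ('push 3'): stack = [3], depth = 1
Step 2 ('push 20'): stack = [3, 20], depth = 2
Step 3 ('add'): stack = [23], depth = 1
Step 4 ('neg'): stack = [-23], depth = 1
Step 5 ('neg'): stack = [23], depth = 1
Step 6 ('dup'): stack = [23, 23], depth = 2
Step 7 ('rot'): needs 3 value(s) but depth is 2 — STACK UNDERFLOW

Answer: step 7: rot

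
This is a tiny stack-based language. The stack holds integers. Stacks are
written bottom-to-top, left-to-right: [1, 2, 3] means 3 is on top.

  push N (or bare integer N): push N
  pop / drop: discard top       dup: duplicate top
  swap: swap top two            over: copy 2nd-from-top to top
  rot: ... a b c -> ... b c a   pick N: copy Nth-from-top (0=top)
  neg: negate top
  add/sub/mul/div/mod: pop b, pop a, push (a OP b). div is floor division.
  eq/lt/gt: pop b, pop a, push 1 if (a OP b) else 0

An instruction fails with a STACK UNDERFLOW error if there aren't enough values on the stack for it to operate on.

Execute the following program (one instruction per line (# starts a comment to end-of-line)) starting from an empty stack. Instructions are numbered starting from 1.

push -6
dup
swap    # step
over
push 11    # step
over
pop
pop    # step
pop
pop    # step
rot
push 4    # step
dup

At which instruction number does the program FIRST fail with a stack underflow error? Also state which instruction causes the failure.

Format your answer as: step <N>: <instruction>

Answer: step 11: rot

Derivation:
Step 1 ('push -6'): stack = [-6], depth = 1
Step 2 ('dup'): stack = [-6, -6], depth = 2
Step 3 ('swap'): stack = [-6, -6], depth = 2
Step 4 ('over'): stack = [-6, -6, -6], depth = 3
Step 5 ('push 11'): stack = [-6, -6, -6, 11], depth = 4
Step 6 ('over'): stack = [-6, -6, -6, 11, -6], depth = 5
Step 7 ('pop'): stack = [-6, -6, -6, 11], depth = 4
Step 8 ('pop'): stack = [-6, -6, -6], depth = 3
Step 9 ('pop'): stack = [-6, -6], depth = 2
Step 10 ('pop'): stack = [-6], depth = 1
Step 11 ('rot'): needs 3 value(s) but depth is 1 — STACK UNDERFLOW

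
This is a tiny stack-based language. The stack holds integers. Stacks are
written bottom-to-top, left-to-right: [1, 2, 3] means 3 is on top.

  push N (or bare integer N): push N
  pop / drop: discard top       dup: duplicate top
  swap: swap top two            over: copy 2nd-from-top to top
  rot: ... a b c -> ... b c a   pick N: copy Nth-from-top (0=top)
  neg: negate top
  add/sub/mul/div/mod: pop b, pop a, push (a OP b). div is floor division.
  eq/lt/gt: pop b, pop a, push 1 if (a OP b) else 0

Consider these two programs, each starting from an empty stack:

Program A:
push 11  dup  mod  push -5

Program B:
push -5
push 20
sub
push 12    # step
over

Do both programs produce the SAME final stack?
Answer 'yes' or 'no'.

Program A trace:
  After 'push 11': [11]
  After 'dup': [11, 11]
  After 'mod': [0]
  After 'push -5': [0, -5]
Program A final stack: [0, -5]

Program B trace:
  After 'push -5': [-5]
  After 'push 20': [-5, 20]
  After 'sub': [-25]
  After 'push 12': [-25, 12]
  After 'over': [-25, 12, -25]
Program B final stack: [-25, 12, -25]
Same: no

Answer: no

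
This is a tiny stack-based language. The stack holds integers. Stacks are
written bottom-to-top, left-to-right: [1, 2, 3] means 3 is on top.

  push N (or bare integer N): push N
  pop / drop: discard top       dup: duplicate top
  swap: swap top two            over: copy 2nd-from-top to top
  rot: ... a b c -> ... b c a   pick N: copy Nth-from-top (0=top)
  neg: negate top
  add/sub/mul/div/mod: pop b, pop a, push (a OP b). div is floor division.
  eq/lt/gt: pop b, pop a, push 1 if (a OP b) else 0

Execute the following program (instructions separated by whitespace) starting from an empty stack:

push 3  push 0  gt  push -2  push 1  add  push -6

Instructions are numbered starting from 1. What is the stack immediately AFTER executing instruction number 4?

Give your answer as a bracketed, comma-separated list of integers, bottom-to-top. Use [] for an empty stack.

Answer: [1, -2]

Derivation:
Step 1 ('push 3'): [3]
Step 2 ('push 0'): [3, 0]
Step 3 ('gt'): [1]
Step 4 ('push -2'): [1, -2]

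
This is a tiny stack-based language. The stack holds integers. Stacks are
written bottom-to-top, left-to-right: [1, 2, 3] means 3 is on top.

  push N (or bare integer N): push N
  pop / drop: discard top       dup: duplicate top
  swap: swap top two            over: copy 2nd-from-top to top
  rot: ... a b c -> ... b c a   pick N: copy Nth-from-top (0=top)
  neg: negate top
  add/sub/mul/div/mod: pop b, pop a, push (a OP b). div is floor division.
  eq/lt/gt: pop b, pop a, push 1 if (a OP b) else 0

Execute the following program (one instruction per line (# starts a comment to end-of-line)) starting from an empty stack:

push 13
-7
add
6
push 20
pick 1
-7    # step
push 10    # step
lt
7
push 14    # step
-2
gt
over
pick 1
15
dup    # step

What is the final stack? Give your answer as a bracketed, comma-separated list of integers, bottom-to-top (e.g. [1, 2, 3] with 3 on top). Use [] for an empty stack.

Answer: [6, 6, 20, 6, 1, 7, 1, 7, 1, 15, 15]

Derivation:
After 'push 13': [13]
After 'push -7': [13, -7]
After 'add': [6]
After 'push 6': [6, 6]
After 'push 20': [6, 6, 20]
After 'pick 1': [6, 6, 20, 6]
After 'push -7': [6, 6, 20, 6, -7]
After 'push 10': [6, 6, 20, 6, -7, 10]
After 'lt': [6, 6, 20, 6, 1]
After 'push 7': [6, 6, 20, 6, 1, 7]
After 'push 14': [6, 6, 20, 6, 1, 7, 14]
After 'push -2': [6, 6, 20, 6, 1, 7, 14, -2]
After 'gt': [6, 6, 20, 6, 1, 7, 1]
After 'over': [6, 6, 20, 6, 1, 7, 1, 7]
After 'pick 1': [6, 6, 20, 6, 1, 7, 1, 7, 1]
After 'push 15': [6, 6, 20, 6, 1, 7, 1, 7, 1, 15]
After 'dup': [6, 6, 20, 6, 1, 7, 1, 7, 1, 15, 15]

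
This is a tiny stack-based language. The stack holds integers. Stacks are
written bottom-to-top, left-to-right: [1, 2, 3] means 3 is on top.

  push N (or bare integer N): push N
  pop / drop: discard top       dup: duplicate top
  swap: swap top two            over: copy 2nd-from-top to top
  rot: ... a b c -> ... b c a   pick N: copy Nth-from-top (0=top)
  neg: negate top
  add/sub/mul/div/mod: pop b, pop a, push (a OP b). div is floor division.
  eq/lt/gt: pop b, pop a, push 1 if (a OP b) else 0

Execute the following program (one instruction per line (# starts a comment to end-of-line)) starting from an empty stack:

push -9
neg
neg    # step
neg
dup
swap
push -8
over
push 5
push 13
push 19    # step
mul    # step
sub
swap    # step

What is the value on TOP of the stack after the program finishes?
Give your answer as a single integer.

Answer: 9

Derivation:
After 'push -9': [-9]
After 'neg': [9]
After 'neg': [-9]
After 'neg': [9]
After 'dup': [9, 9]
After 'swap': [9, 9]
After 'push -8': [9, 9, -8]
After 'over': [9, 9, -8, 9]
After 'push 5': [9, 9, -8, 9, 5]
After 'push 13': [9, 9, -8, 9, 5, 13]
After 'push 19': [9, 9, -8, 9, 5, 13, 19]
After 'mul': [9, 9, -8, 9, 5, 247]
After 'sub': [9, 9, -8, 9, -242]
After 'swap': [9, 9, -8, -242, 9]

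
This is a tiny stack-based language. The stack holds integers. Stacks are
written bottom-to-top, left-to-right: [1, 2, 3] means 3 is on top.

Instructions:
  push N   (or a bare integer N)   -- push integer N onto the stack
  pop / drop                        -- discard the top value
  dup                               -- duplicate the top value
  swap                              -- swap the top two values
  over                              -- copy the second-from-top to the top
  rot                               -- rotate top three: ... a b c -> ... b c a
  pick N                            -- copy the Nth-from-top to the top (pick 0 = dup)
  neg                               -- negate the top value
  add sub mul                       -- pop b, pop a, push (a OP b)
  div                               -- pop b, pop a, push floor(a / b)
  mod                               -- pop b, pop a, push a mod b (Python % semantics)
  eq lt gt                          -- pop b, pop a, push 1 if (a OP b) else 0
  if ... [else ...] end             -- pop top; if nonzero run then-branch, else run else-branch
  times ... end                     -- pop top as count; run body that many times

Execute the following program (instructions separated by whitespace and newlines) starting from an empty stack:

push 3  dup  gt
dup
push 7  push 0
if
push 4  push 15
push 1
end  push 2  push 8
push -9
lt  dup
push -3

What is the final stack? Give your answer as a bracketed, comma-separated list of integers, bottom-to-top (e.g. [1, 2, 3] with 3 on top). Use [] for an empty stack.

After 'push 3': [3]
After 'dup': [3, 3]
After 'gt': [0]
After 'dup': [0, 0]
After 'push 7': [0, 0, 7]
After 'push 0': [0, 0, 7, 0]
After 'if': [0, 0, 7]
After 'push 2': [0, 0, 7, 2]
After 'push 8': [0, 0, 7, 2, 8]
After 'push -9': [0, 0, 7, 2, 8, -9]
After 'lt': [0, 0, 7, 2, 0]
After 'dup': [0, 0, 7, 2, 0, 0]
After 'push -3': [0, 0, 7, 2, 0, 0, -3]

Answer: [0, 0, 7, 2, 0, 0, -3]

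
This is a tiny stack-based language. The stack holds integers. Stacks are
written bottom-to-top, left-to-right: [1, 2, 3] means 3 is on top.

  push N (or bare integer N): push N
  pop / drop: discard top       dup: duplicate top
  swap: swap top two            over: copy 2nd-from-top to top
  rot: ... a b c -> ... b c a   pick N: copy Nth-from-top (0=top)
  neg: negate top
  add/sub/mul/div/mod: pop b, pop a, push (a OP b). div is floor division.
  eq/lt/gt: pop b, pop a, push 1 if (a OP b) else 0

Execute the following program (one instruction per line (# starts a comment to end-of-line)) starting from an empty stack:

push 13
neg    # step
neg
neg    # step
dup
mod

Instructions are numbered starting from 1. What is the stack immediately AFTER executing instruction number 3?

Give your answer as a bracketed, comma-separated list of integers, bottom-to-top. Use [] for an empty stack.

Step 1 ('push 13'): [13]
Step 2 ('neg'): [-13]
Step 3 ('neg'): [13]

Answer: [13]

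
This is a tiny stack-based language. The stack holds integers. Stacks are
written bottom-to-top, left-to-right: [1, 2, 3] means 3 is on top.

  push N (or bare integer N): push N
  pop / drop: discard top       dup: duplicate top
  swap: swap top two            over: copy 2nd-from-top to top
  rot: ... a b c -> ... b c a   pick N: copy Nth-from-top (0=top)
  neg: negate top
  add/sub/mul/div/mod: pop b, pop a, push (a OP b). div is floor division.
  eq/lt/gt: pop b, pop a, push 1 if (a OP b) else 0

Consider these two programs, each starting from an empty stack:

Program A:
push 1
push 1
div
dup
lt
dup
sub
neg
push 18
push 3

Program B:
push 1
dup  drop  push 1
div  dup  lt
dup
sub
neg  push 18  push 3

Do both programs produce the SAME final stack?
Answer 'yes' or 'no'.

Answer: yes

Derivation:
Program A trace:
  After 'push 1': [1]
  After 'push 1': [1, 1]
  After 'div': [1]
  After 'dup': [1, 1]
  After 'lt': [0]
  After 'dup': [0, 0]
  After 'sub': [0]
  After 'neg': [0]
  After 'push 18': [0, 18]
  After 'push 3': [0, 18, 3]
Program A final stack: [0, 18, 3]

Program B trace:
  After 'push 1': [1]
  After 'dup': [1, 1]
  After 'drop': [1]
  After 'push 1': [1, 1]
  After 'div': [1]
  After 'dup': [1, 1]
  After 'lt': [0]
  After 'dup': [0, 0]
  After 'sub': [0]
  After 'neg': [0]
  After 'push 18': [0, 18]
  After 'push 3': [0, 18, 3]
Program B final stack: [0, 18, 3]
Same: yes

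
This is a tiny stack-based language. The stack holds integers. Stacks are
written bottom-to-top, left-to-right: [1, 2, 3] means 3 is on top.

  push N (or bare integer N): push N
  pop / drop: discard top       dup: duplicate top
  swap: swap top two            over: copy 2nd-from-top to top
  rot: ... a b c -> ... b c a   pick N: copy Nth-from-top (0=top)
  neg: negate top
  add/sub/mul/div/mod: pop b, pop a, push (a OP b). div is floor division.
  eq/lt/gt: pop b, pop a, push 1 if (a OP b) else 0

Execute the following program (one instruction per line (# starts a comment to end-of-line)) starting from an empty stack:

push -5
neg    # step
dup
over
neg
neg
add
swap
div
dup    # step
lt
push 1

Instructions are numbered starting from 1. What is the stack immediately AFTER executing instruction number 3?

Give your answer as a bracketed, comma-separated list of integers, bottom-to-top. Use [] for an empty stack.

Step 1 ('push -5'): [-5]
Step 2 ('neg'): [5]
Step 3 ('dup'): [5, 5]

Answer: [5, 5]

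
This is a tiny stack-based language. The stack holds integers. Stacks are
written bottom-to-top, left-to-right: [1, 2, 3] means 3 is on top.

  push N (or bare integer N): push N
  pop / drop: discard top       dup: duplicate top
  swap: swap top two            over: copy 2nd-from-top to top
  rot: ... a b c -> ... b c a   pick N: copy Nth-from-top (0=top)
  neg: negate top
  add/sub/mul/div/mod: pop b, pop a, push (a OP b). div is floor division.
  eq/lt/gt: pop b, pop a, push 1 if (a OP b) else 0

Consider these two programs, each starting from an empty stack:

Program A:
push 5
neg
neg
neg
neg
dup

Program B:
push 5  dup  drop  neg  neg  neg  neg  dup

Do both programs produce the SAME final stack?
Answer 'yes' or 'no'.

Answer: yes

Derivation:
Program A trace:
  After 'push 5': [5]
  After 'neg': [-5]
  After 'neg': [5]
  After 'neg': [-5]
  After 'neg': [5]
  After 'dup': [5, 5]
Program A final stack: [5, 5]

Program B trace:
  After 'push 5': [5]
  After 'dup': [5, 5]
  After 'drop': [5]
  After 'neg': [-5]
  After 'neg': [5]
  After 'neg': [-5]
  After 'neg': [5]
  After 'dup': [5, 5]
Program B final stack: [5, 5]
Same: yes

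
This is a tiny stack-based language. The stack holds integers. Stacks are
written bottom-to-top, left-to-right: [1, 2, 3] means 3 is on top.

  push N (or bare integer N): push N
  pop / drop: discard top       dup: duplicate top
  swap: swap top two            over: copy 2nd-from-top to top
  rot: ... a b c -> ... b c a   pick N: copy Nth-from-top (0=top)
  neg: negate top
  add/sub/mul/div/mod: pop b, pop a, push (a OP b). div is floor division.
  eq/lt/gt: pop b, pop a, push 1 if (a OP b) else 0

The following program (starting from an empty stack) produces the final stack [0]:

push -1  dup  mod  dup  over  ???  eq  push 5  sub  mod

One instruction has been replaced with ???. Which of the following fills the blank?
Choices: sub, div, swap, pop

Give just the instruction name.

Answer: swap

Derivation:
Stack before ???: [0, 0, 0]
Stack after ???:  [0, 0, 0]
Checking each choice:
  sub: stack underflow (need 2, have 1)
  div: division by zero
  swap: MATCH
  pop: stack underflow (need 2, have 1)


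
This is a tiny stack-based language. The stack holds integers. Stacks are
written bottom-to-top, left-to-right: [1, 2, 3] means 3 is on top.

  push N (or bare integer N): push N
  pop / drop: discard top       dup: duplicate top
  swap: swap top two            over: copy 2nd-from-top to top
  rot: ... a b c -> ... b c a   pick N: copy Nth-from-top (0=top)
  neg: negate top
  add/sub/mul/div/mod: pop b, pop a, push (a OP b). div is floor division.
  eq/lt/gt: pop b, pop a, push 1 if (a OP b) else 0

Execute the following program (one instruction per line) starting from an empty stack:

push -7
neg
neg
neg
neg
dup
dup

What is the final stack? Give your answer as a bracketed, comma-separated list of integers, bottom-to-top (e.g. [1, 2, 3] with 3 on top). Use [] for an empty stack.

Answer: [-7, -7, -7]

Derivation:
After 'push -7': [-7]
After 'neg': [7]
After 'neg': [-7]
After 'neg': [7]
After 'neg': [-7]
After 'dup': [-7, -7]
After 'dup': [-7, -7, -7]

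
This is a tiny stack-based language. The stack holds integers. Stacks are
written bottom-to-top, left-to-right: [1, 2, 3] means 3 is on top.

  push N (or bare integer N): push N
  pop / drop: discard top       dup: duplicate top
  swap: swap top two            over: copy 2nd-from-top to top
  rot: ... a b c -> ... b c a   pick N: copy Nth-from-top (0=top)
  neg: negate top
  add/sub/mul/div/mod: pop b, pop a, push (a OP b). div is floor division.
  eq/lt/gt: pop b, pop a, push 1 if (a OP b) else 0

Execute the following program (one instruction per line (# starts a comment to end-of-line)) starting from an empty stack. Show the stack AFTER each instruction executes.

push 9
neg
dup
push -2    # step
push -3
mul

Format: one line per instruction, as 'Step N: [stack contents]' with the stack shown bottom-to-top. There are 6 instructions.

Step 1: [9]
Step 2: [-9]
Step 3: [-9, -9]
Step 4: [-9, -9, -2]
Step 5: [-9, -9, -2, -3]
Step 6: [-9, -9, 6]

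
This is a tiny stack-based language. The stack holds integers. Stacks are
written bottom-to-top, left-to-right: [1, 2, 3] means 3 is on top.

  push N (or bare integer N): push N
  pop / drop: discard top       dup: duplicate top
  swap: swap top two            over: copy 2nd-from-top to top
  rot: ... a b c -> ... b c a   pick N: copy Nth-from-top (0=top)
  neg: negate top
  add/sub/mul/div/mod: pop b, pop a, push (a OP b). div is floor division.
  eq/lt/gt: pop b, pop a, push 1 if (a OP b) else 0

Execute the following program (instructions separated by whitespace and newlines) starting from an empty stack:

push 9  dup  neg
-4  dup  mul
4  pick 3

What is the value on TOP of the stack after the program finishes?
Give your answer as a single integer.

After 'push 9': [9]
After 'dup': [9, 9]
After 'neg': [9, -9]
After 'push -4': [9, -9, -4]
After 'dup': [9, -9, -4, -4]
After 'mul': [9, -9, 16]
After 'push 4': [9, -9, 16, 4]
After 'pick 3': [9, -9, 16, 4, 9]

Answer: 9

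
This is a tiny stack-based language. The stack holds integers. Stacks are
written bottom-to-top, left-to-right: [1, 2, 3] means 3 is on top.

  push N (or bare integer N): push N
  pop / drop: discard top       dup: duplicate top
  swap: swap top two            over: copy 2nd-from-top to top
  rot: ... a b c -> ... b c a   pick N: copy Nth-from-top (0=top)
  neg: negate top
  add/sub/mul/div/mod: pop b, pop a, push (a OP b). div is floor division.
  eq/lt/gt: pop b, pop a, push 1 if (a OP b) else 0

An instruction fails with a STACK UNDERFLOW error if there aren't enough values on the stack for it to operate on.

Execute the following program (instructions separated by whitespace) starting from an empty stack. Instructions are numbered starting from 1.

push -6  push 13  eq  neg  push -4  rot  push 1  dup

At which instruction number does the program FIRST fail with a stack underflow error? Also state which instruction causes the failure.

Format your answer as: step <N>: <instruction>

Step 1 ('push -6'): stack = [-6], depth = 1
Step 2 ('push 13'): stack = [-6, 13], depth = 2
Step 3 ('eq'): stack = [0], depth = 1
Step 4 ('neg'): stack = [0], depth = 1
Step 5 ('push -4'): stack = [0, -4], depth = 2
Step 6 ('rot'): needs 3 value(s) but depth is 2 — STACK UNDERFLOW

Answer: step 6: rot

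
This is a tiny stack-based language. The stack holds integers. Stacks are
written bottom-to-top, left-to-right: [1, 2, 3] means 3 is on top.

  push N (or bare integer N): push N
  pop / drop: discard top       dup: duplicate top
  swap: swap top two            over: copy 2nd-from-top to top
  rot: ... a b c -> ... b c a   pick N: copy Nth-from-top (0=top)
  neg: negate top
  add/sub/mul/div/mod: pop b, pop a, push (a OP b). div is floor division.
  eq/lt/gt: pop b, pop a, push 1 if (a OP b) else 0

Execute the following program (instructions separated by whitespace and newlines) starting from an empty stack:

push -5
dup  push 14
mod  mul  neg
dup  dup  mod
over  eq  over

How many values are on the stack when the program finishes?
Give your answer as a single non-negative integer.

Answer: 3

Derivation:
After 'push -5': stack = [-5] (depth 1)
After 'dup': stack = [-5, -5] (depth 2)
After 'push 14': stack = [-5, -5, 14] (depth 3)
After 'mod': stack = [-5, 9] (depth 2)
After 'mul': stack = [-45] (depth 1)
After 'neg': stack = [45] (depth 1)
After 'dup': stack = [45, 45] (depth 2)
After 'dup': stack = [45, 45, 45] (depth 3)
After 'mod': stack = [45, 0] (depth 2)
After 'over': stack = [45, 0, 45] (depth 3)
After 'eq': stack = [45, 0] (depth 2)
After 'over': stack = [45, 0, 45] (depth 3)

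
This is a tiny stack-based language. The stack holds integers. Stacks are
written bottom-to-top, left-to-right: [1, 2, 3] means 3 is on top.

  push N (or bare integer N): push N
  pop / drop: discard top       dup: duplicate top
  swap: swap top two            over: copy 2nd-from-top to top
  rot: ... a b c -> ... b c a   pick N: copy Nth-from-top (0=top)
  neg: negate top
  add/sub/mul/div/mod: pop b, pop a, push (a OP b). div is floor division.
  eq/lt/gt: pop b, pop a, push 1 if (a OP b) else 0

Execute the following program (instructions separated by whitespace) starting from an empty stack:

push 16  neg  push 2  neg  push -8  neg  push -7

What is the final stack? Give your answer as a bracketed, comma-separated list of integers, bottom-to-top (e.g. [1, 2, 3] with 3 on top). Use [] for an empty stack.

Answer: [-16, -2, 8, -7]

Derivation:
After 'push 16': [16]
After 'neg': [-16]
After 'push 2': [-16, 2]
After 'neg': [-16, -2]
After 'push -8': [-16, -2, -8]
After 'neg': [-16, -2, 8]
After 'push -7': [-16, -2, 8, -7]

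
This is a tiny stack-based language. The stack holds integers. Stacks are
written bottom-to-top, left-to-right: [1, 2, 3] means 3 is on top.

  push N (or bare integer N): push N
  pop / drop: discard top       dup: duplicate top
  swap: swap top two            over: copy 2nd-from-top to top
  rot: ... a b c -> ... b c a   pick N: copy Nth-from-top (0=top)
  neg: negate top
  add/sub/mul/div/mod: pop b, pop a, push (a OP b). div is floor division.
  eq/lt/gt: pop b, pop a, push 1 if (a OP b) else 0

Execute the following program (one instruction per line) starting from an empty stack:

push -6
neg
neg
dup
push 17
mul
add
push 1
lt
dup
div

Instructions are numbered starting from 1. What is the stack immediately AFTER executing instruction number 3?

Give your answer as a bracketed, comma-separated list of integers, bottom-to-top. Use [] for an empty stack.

Answer: [-6]

Derivation:
Step 1 ('push -6'): [-6]
Step 2 ('neg'): [6]
Step 3 ('neg'): [-6]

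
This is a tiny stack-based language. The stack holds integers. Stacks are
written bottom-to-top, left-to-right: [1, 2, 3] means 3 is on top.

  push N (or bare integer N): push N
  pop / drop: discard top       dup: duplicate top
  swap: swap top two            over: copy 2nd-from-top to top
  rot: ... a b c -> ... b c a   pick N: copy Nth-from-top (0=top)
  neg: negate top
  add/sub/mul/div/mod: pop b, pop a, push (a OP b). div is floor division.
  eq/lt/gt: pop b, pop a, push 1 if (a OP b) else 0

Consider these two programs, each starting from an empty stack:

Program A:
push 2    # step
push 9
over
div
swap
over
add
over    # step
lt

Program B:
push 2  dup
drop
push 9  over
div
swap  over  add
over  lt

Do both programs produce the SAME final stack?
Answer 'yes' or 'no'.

Answer: yes

Derivation:
Program A trace:
  After 'push 2': [2]
  After 'push 9': [2, 9]
  After 'over': [2, 9, 2]
  After 'div': [2, 4]
  After 'swap': [4, 2]
  After 'over': [4, 2, 4]
  After 'add': [4, 6]
  After 'over': [4, 6, 4]
  After 'lt': [4, 0]
Program A final stack: [4, 0]

Program B trace:
  After 'push 2': [2]
  After 'dup': [2, 2]
  After 'drop': [2]
  After 'push 9': [2, 9]
  After 'over': [2, 9, 2]
  After 'div': [2, 4]
  After 'swap': [4, 2]
  After 'over': [4, 2, 4]
  After 'add': [4, 6]
  After 'over': [4, 6, 4]
  After 'lt': [4, 0]
Program B final stack: [4, 0]
Same: yes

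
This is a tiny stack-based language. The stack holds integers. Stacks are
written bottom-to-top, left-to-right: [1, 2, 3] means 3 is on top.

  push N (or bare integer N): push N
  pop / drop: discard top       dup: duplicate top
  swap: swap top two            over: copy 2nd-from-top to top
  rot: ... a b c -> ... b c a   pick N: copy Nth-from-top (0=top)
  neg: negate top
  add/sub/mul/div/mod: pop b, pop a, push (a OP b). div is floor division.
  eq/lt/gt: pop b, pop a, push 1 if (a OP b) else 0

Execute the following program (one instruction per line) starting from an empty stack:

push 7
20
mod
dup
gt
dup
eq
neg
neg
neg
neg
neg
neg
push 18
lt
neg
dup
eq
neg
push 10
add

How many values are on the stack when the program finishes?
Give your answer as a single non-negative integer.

Answer: 1

Derivation:
After 'push 7': stack = [7] (depth 1)
After 'push 20': stack = [7, 20] (depth 2)
After 'mod': stack = [7] (depth 1)
After 'dup': stack = [7, 7] (depth 2)
After 'gt': stack = [0] (depth 1)
After 'dup': stack = [0, 0] (depth 2)
After 'eq': stack = [1] (depth 1)
After 'neg': stack = [-1] (depth 1)
After 'neg': stack = [1] (depth 1)
After 'neg': stack = [-1] (depth 1)
  ...
After 'neg': stack = [-1] (depth 1)
After 'neg': stack = [1] (depth 1)
After 'push 18': stack = [1, 18] (depth 2)
After 'lt': stack = [1] (depth 1)
After 'neg': stack = [-1] (depth 1)
After 'dup': stack = [-1, -1] (depth 2)
After 'eq': stack = [1] (depth 1)
After 'neg': stack = [-1] (depth 1)
After 'push 10': stack = [-1, 10] (depth 2)
After 'add': stack = [9] (depth 1)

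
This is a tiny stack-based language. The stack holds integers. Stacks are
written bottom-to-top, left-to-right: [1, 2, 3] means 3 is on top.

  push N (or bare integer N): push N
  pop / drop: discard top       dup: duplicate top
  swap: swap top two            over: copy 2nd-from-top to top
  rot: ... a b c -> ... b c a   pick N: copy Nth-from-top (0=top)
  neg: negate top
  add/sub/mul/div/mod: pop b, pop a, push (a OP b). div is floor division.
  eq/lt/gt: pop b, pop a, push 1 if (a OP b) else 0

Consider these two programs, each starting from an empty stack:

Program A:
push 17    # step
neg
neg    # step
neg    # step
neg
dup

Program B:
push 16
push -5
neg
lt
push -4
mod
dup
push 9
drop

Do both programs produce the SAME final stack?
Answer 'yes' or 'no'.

Program A trace:
  After 'push 17': [17]
  After 'neg': [-17]
  After 'neg': [17]
  After 'neg': [-17]
  After 'neg': [17]
  After 'dup': [17, 17]
Program A final stack: [17, 17]

Program B trace:
  After 'push 16': [16]
  After 'push -5': [16, -5]
  After 'neg': [16, 5]
  After 'lt': [0]
  After 'push -4': [0, -4]
  After 'mod': [0]
  After 'dup': [0, 0]
  After 'push 9': [0, 0, 9]
  After 'drop': [0, 0]
Program B final stack: [0, 0]
Same: no

Answer: no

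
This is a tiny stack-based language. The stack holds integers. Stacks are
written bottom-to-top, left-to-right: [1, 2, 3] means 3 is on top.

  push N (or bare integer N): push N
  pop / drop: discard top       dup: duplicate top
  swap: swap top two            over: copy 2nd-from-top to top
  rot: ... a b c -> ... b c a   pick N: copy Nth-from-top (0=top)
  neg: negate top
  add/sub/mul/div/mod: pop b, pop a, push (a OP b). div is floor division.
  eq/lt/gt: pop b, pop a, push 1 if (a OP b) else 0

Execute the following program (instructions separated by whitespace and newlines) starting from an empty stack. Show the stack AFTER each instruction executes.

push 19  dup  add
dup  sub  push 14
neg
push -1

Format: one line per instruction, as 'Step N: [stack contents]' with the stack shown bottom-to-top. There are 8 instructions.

Step 1: [19]
Step 2: [19, 19]
Step 3: [38]
Step 4: [38, 38]
Step 5: [0]
Step 6: [0, 14]
Step 7: [0, -14]
Step 8: [0, -14, -1]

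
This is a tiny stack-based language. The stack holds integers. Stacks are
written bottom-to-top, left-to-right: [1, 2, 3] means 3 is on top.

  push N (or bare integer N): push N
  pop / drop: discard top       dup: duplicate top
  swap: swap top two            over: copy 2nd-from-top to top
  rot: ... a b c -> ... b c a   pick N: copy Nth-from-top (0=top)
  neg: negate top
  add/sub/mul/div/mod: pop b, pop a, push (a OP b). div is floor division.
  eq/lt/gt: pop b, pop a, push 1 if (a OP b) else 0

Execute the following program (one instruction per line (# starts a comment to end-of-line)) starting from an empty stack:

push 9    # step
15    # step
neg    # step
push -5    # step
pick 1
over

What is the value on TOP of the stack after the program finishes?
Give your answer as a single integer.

After 'push 9': [9]
After 'push 15': [9, 15]
After 'neg': [9, -15]
After 'push -5': [9, -15, -5]
After 'pick 1': [9, -15, -5, -15]
After 'over': [9, -15, -5, -15, -5]

Answer: -5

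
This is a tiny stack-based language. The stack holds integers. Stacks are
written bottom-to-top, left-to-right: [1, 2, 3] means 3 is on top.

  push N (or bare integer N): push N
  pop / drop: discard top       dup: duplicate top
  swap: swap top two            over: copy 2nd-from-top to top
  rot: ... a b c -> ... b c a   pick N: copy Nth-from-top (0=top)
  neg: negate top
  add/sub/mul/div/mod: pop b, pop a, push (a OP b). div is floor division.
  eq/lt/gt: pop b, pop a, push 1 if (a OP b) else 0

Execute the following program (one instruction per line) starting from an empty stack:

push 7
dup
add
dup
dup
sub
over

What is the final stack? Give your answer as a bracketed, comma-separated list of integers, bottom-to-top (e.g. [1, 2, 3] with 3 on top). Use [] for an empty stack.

Answer: [14, 0, 14]

Derivation:
After 'push 7': [7]
After 'dup': [7, 7]
After 'add': [14]
After 'dup': [14, 14]
After 'dup': [14, 14, 14]
After 'sub': [14, 0]
After 'over': [14, 0, 14]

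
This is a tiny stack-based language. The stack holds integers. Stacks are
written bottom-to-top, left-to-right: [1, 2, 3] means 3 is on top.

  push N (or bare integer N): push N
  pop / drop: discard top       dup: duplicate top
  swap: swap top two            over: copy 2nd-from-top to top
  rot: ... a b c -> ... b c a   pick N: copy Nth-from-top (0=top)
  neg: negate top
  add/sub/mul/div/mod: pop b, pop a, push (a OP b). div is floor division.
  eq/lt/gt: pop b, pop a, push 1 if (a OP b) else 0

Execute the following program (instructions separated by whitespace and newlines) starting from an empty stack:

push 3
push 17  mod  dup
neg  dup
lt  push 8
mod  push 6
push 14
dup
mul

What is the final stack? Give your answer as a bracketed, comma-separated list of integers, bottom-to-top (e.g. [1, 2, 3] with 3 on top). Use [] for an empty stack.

Answer: [3, 0, 6, 196]

Derivation:
After 'push 3': [3]
After 'push 17': [3, 17]
After 'mod': [3]
After 'dup': [3, 3]
After 'neg': [3, -3]
After 'dup': [3, -3, -3]
After 'lt': [3, 0]
After 'push 8': [3, 0, 8]
After 'mod': [3, 0]
After 'push 6': [3, 0, 6]
After 'push 14': [3, 0, 6, 14]
After 'dup': [3, 0, 6, 14, 14]
After 'mul': [3, 0, 6, 196]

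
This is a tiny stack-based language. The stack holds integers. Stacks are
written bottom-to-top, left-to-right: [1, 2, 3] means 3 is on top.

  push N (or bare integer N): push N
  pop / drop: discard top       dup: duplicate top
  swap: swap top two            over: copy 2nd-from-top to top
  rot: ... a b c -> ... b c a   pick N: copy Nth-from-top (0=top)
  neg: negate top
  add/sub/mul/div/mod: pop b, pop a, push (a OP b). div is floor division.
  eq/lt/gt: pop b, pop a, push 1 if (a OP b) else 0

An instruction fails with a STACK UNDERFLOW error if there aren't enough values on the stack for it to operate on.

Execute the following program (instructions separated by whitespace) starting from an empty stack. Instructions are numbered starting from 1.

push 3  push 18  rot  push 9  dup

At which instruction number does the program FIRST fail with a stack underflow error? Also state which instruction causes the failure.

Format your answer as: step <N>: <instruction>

Answer: step 3: rot

Derivation:
Step 1 ('push 3'): stack = [3], depth = 1
Step 2 ('push 18'): stack = [3, 18], depth = 2
Step 3 ('rot'): needs 3 value(s) but depth is 2 — STACK UNDERFLOW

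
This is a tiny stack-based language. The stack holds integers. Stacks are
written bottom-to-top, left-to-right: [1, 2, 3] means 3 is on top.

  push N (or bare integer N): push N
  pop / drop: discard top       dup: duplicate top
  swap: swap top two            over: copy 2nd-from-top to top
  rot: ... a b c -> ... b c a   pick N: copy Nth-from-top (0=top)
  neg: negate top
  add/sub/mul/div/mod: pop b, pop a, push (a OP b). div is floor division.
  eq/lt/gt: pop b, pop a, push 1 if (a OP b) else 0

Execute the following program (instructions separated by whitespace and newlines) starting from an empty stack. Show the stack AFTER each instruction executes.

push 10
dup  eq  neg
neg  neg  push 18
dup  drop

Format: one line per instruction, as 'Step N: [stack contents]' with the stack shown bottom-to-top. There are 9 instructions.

Step 1: [10]
Step 2: [10, 10]
Step 3: [1]
Step 4: [-1]
Step 5: [1]
Step 6: [-1]
Step 7: [-1, 18]
Step 8: [-1, 18, 18]
Step 9: [-1, 18]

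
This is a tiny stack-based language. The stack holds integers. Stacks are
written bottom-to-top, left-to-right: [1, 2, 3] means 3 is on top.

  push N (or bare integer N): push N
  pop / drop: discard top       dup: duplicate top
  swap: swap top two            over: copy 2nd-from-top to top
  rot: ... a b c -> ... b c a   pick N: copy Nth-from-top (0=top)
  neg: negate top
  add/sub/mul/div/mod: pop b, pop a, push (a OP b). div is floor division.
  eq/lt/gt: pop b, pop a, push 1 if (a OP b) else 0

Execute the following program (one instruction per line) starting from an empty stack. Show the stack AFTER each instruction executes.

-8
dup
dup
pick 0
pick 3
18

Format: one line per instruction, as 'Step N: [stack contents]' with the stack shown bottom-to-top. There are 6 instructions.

Step 1: [-8]
Step 2: [-8, -8]
Step 3: [-8, -8, -8]
Step 4: [-8, -8, -8, -8]
Step 5: [-8, -8, -8, -8, -8]
Step 6: [-8, -8, -8, -8, -8, 18]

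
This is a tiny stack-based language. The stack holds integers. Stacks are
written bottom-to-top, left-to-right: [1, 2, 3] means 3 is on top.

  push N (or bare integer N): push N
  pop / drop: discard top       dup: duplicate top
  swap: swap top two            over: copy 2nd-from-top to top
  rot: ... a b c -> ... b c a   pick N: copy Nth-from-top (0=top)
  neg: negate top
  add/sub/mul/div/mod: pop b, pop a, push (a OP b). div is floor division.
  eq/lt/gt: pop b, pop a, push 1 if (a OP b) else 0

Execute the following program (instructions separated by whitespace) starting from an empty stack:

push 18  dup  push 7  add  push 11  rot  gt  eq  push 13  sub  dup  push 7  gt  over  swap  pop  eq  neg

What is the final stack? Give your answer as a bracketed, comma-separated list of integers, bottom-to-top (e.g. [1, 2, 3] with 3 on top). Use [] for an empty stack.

Answer: [-1]

Derivation:
After 'push 18': [18]
After 'dup': [18, 18]
After 'push 7': [18, 18, 7]
After 'add': [18, 25]
After 'push 11': [18, 25, 11]
After 'rot': [25, 11, 18]
After 'gt': [25, 0]
After 'eq': [0]
After 'push 13': [0, 13]
After 'sub': [-13]
After 'dup': [-13, -13]
After 'push 7': [-13, -13, 7]
After 'gt': [-13, 0]
After 'over': [-13, 0, -13]
After 'swap': [-13, -13, 0]
After 'pop': [-13, -13]
After 'eq': [1]
After 'neg': [-1]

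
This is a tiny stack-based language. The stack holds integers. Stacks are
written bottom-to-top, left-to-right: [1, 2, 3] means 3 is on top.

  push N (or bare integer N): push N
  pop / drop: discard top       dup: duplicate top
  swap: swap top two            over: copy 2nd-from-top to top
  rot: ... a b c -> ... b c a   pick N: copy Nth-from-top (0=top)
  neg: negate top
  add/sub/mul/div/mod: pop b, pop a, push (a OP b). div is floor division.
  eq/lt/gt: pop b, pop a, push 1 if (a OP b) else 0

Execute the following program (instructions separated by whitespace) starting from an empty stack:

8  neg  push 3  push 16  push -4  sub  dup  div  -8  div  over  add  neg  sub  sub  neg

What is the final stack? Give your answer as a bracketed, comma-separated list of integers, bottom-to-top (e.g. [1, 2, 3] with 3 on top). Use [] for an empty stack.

After 'push 8': [8]
After 'neg': [-8]
After 'push 3': [-8, 3]
After 'push 16': [-8, 3, 16]
After 'push -4': [-8, 3, 16, -4]
After 'sub': [-8, 3, 20]
After 'dup': [-8, 3, 20, 20]
After 'div': [-8, 3, 1]
After 'push -8': [-8, 3, 1, -8]
After 'div': [-8, 3, -1]
After 'over': [-8, 3, -1, 3]
After 'add': [-8, 3, 2]
After 'neg': [-8, 3, -2]
After 'sub': [-8, 5]
After 'sub': [-13]
After 'neg': [13]

Answer: [13]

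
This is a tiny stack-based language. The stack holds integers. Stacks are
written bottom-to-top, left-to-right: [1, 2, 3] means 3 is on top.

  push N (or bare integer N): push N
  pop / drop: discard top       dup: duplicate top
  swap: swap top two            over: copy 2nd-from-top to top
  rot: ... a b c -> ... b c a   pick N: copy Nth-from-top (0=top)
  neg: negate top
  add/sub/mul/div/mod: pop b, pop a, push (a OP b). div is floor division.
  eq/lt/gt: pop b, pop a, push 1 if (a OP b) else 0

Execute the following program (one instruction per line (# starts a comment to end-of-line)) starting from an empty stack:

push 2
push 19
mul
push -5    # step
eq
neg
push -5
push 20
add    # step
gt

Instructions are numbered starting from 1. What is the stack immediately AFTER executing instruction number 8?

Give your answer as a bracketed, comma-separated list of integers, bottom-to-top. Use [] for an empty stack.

Answer: [0, -5, 20]

Derivation:
Step 1 ('push 2'): [2]
Step 2 ('push 19'): [2, 19]
Step 3 ('mul'): [38]
Step 4 ('push -5'): [38, -5]
Step 5 ('eq'): [0]
Step 6 ('neg'): [0]
Step 7 ('push -5'): [0, -5]
Step 8 ('push 20'): [0, -5, 20]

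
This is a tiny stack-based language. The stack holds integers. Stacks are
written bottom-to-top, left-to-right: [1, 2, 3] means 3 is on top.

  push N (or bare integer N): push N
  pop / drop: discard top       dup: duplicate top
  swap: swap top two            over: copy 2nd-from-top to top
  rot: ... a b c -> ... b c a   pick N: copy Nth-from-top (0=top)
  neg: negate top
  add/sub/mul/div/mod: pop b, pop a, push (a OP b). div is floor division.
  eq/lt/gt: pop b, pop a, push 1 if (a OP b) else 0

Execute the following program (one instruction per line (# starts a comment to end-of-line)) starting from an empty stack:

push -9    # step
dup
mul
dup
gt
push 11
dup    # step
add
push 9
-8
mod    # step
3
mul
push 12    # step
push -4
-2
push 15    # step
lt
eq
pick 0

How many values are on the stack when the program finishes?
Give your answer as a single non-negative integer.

After 'push -9': stack = [-9] (depth 1)
After 'dup': stack = [-9, -9] (depth 2)
After 'mul': stack = [81] (depth 1)
After 'dup': stack = [81, 81] (depth 2)
After 'gt': stack = [0] (depth 1)
After 'push 11': stack = [0, 11] (depth 2)
After 'dup': stack = [0, 11, 11] (depth 3)
After 'add': stack = [0, 22] (depth 2)
After 'push 9': stack = [0, 22, 9] (depth 3)
After 'push -8': stack = [0, 22, 9, -8] (depth 4)
After 'mod': stack = [0, 22, -7] (depth 3)
After 'push 3': stack = [0, 22, -7, 3] (depth 4)
After 'mul': stack = [0, 22, -21] (depth 3)
After 'push 12': stack = [0, 22, -21, 12] (depth 4)
After 'push -4': stack = [0, 22, -21, 12, -4] (depth 5)
After 'push -2': stack = [0, 22, -21, 12, -4, -2] (depth 6)
After 'push 15': stack = [0, 22, -21, 12, -4, -2, 15] (depth 7)
After 'lt': stack = [0, 22, -21, 12, -4, 1] (depth 6)
After 'eq': stack = [0, 22, -21, 12, 0] (depth 5)
After 'pick 0': stack = [0, 22, -21, 12, 0, 0] (depth 6)

Answer: 6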